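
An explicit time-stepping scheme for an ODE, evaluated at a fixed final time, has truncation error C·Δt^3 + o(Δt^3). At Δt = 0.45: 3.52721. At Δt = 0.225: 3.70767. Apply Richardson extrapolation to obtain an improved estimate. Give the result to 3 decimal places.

3.733

The leading error scales as Δt^3; refining by a factor of 2 reduces it by 2^3 = 8.
Extrapolated value = (8·A(Δt/2) − A(Δt)) / (8 − 1)
= (8·3.70767 − 3.52721) / 7
= 26.13415 / 7 = 3.73345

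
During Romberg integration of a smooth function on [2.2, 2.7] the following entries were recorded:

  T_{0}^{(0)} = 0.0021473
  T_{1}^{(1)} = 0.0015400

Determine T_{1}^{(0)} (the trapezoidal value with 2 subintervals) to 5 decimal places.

0.00169

From T_{1}^{(1)} = (4·T_{1}^{(0)} − T_{0}^{(0)})/3, solve for T_{1}^{(0)}:
4·T_{1}^{(0)} = 3·0.0015400 + 0.0021473 = 0.0067673
T_{1}^{(0)} = 0.0016918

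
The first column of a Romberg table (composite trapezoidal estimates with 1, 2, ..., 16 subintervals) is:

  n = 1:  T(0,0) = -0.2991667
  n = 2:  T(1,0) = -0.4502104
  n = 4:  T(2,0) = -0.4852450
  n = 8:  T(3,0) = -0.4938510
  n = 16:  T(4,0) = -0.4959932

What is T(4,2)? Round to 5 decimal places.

Richardson extrapolation on the trapezoidal column (denominator 4−1=3):
T(3,1) = -0.4938510 + (-0.4938510 − (-0.4852450))/3 = -0.4967197
T(4,1) = (4·(-0.4959932) − (-0.4938510)) / 3 = -0.4967073
T(4,2) = (16·(-0.4967073) − (-0.4967197)) / 15 = -0.4967065

-0.49671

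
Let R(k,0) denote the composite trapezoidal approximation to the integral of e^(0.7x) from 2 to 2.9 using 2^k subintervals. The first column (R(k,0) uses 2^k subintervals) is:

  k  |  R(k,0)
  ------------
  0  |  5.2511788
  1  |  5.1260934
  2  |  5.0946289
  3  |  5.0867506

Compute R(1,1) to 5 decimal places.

R(1,1) = 5.1260934 + (5.1260934 − 5.2511788)/3 = 5.0843983

5.08440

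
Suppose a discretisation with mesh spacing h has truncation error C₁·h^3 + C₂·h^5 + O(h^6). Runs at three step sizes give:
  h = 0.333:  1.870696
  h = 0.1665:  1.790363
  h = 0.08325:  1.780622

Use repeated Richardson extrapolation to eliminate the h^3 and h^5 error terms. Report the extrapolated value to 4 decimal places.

1.7792

First eliminate the h^3 term (factor 2^3 = 8):
  B₁ = (8·1.790363 − 1.870696)/7 = 1.778887
  B₂ = (8·1.780622 − 1.790363)/7 = 1.779230
Then eliminate the h^5 term (factor 2^5 = 32):
  (32·1.779230 − 1.778887)/31 = 1.779241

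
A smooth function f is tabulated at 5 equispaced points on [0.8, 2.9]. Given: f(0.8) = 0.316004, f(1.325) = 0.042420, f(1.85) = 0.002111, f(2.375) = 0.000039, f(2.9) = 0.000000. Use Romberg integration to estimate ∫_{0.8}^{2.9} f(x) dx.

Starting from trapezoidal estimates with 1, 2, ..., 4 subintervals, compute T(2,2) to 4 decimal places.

T(0,0) (trapezoid, 1 panel, h=2.1000): 0.331804
T(1,0) (trapezoid, 2 panels, h=1.0500): 0.168119
T(2,0) (trapezoid, 4 panels, h=0.5250): 0.106350
T(1,1) = 0.168119 + (0.168119 − 0.331804)/3 = 0.113557
T(2,1) = 0.106350 + (0.106350 − 0.168119)/3 = 0.085760
T(2,2) = 0.085760 + (0.085760 − 0.113557)/15 = 0.083907

0.0839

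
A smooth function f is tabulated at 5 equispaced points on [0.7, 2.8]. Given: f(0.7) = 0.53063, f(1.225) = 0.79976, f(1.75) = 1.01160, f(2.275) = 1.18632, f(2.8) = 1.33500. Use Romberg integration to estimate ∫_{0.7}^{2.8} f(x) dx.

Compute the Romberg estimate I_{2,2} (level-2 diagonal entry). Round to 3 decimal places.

I_{0,0} (trapezoid, 1 panel, h=2.1000): 1.95891
I_{1,0} (trapezoid, 2 panels, h=1.0500): 2.04164
I_{2,0} (trapezoid, 4 panels, h=0.5250): 2.06351
I_{1,1} = 2.04164 + (2.04164 − 1.95891)/3 = 2.06922
I_{2,1} = 2.06351 + (2.06351 − 2.04164)/3 = 2.07080
I_{2,2} = 2.07080 + (2.07080 − 2.06922)/15 = 2.07091

2.071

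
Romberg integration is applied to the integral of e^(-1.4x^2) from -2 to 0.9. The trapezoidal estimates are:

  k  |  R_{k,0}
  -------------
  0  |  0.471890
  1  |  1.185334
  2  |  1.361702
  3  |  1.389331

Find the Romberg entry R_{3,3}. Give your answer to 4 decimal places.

1.3967

R_{1,1} = 1.185334 + (1.185334 − 0.471890)/3 = 1.423149
R_{2,1} = 1.361702 + (1.361702 − 1.185334)/3 = 1.420491
R_{3,1} = 1.389331 + (1.389331 − 1.361702)/3 = 1.398541
R_{2,2} = 1.420491 + (1.420491 − 1.423149)/15 = 1.420314
R_{3,2} = (16·1.398541 − 1.420491) / 15 = 1.397078
R_{3,3} = 1.397078 + (1.397078 − 1.420314)/63 = 1.396709
(Column j=1 coincides with Simpson's rule on the same nodes.)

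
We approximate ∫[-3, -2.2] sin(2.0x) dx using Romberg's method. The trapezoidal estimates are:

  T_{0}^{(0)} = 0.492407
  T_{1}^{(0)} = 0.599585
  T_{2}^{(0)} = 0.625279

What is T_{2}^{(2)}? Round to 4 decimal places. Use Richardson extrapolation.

0.6337

T_{1}^{(1)} = 0.599585 + (0.599585 − 0.492407)/3 = 0.635311
T_{2}^{(1)} = 0.625279 + (0.625279 − 0.599585)/3 = 0.633844
T_{2}^{(2)} = (16·0.633844 − 0.635311) / 15 = 0.633746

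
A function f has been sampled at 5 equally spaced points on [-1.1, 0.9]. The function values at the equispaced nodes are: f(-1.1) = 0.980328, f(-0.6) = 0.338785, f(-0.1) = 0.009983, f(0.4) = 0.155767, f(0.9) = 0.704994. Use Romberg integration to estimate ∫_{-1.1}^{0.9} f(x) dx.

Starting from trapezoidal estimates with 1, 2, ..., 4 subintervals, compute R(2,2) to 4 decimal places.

R(0,0) (trapezoid, 1 panel, h=2.0000): 1.685322
R(1,0) (trapezoid, 2 panels, h=1.0000): 0.852644
R(2,0) (trapezoid, 4 panels, h=0.5000): 0.673598
R(1,1) = 0.852644 + (0.852644 − 1.685322)/3 = 0.575085
R(2,1) = 0.673598 + (0.673598 − 0.852644)/3 = 0.613916
R(2,2) = 0.613916 + (0.613916 − 0.575085)/15 = 0.616505

0.6165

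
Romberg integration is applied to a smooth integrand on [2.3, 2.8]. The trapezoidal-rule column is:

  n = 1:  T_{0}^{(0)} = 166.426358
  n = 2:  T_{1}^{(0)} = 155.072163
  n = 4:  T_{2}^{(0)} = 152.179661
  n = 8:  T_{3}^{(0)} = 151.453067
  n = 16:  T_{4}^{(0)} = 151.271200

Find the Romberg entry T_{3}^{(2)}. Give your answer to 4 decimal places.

151.2106

Richardson extrapolation on the trapezoidal column (denominator 4−1=3):
T_{2}^{(1)} = (4·152.179661 − 155.072163) / 3 = 151.215494
T_{3}^{(1)} = 151.453067 + (151.453067 − 152.179661)/3 = 151.210869
T_{3}^{(2)} = 151.210869 + (151.210869 − 151.215494)/15 = 151.210561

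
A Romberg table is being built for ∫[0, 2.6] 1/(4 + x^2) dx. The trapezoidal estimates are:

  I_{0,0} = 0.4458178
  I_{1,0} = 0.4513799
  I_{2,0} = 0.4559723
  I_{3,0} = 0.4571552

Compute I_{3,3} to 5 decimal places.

Richardson extrapolation on the trapezoidal column (denominator 4−1=3):
I_{1,1} = 0.4513799 + (0.4513799 − 0.4458178)/3 = 0.4532339
I_{2,1} = (4·0.4559723 − 0.4513799) / 3 = 0.4575031
I_{3,1} = 0.4571552 + (0.4571552 − 0.4559723)/3 = 0.4575495
I_{2,2} = (16·0.4575031 − 0.4532339) / 15 = 0.4577877
I_{3,2} = 0.4575495 + (0.4575495 − 0.4575031)/15 = 0.4575526
I_{3,3} = (64·0.4575526 − 0.4577877) / 63 = 0.4575489
(Column j=1 coincides with Simpson's rule on the same nodes.)

0.45755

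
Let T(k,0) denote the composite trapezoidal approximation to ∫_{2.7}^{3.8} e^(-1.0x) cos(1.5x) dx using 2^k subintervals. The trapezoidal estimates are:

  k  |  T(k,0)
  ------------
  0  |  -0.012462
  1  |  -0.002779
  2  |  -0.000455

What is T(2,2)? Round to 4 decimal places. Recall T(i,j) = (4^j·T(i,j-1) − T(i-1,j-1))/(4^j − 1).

0.0003

Richardson extrapolation on the trapezoidal column (denominator 4−1=3):
T(1,1) = (4·(-0.002779) − (-0.012462)) / 3 = 0.000449
T(2,1) = -0.000455 + (-0.000455 − (-0.002779))/3 = 0.000320
T(2,2) = 0.000320 + (0.000320 − 0.000449)/15 = 0.000311
(Column j=1 coincides with Simpson's rule on the same nodes.)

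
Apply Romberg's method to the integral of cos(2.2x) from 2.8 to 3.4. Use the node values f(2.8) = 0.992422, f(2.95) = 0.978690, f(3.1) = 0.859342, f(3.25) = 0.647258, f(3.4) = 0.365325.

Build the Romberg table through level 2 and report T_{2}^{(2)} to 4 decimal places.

0.4790

T_{0}^{(0)} (trapezoid, 1 panel, h=0.6000): 0.407324
T_{1}^{(0)} (trapezoid, 2 panels, h=0.3000): 0.461465
T_{2}^{(0)} (trapezoid, 4 panels, h=0.1500): 0.474625
T_{1}^{(1)} = 0.461465 + (0.461465 − 0.407324)/3 = 0.479512
T_{2}^{(1)} = 0.474625 + (0.474625 − 0.461465)/3 = 0.479012
T_{2}^{(2)} = 0.479012 + (0.479012 − 0.479512)/15 = 0.478979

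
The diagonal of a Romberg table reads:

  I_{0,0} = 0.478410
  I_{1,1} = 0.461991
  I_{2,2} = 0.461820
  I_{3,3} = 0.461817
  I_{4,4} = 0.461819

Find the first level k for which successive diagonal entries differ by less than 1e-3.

|I_{1,1} − I_{0,0}| = 0.016419 ≥ 1e-3
|I_{2,2} − I_{1,1}| = 0.000171 < 1e-3

k = 2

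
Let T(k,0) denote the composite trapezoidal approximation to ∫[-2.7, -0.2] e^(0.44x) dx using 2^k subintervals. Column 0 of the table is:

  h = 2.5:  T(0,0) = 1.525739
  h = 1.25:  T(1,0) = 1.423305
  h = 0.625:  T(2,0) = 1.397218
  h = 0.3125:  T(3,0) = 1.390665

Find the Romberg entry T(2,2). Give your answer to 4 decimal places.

T(1,1) = (4·1.423305 − 1.525739) / 3 = 1.389160
T(2,1) = (4·1.397218 − 1.423305) / 3 = 1.388522
T(2,2) = (16·1.388522 − 1.389160) / 15 = 1.388479

1.3885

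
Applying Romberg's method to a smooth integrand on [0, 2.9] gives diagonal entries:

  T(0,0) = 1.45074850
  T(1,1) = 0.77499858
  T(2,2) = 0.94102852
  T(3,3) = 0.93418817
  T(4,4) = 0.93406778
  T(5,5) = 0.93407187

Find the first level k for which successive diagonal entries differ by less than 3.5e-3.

|T(1,1) − T(0,0)| = 0.67574992 ≥ 3.5e-3
|T(2,2) − T(1,1)| = 0.16602994 ≥ 3.5e-3
|T(3,3) − T(2,2)| = 0.00684035 ≥ 3.5e-3
|T(4,4) − T(3,3)| = 0.00012039 < 3.5e-3

k = 4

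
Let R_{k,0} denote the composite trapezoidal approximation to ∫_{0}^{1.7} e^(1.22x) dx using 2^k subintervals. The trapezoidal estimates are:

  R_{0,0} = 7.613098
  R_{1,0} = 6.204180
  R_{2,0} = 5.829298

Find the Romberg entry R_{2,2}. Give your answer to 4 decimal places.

R_{1,1} = 6.204180 + (6.204180 − 7.613098)/3 = 5.734541
R_{2,1} = (4·5.829298 − 6.204180) / 3 = 5.704337
R_{2,2} = 5.704337 + (5.704337 − 5.734541)/15 = 5.702323

5.7023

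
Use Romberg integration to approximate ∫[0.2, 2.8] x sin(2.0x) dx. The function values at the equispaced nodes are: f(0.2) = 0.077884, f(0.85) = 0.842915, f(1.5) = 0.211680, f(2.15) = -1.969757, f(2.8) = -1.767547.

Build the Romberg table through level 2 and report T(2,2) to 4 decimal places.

T(0,0) (trapezoid, 1 panel, h=2.6000): -2.196562
T(1,0) (trapezoid, 2 panels, h=1.3000): -0.823097
T(2,0) (trapezoid, 4 panels, h=0.6500): -1.143996
T(1,1) = -0.823097 + (-0.823097 − (-2.196562))/3 = -0.365275
T(2,1) = -1.143996 + (-1.143996 − (-0.823097))/3 = -1.250962
T(2,2) = -1.250962 + (-1.250962 − (-0.365275))/15 = -1.310008

-1.3100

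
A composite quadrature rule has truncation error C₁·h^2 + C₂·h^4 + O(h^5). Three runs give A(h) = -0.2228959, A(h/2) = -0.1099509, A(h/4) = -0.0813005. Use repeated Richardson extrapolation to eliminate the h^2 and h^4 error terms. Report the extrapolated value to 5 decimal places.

-0.07171

First eliminate the h^2 term (factor 2^2 = 4):
  B₁ = (4·(-0.1099509) − (-0.2228959))/3 = -0.0723026
  B₂ = (4·(-0.0813005) − (-0.1099509))/3 = -0.0717504
Then eliminate the h^4 term (factor 2^4 = 16):
  (16·(-0.0717504) − (-0.0723026))/15 = -0.0717136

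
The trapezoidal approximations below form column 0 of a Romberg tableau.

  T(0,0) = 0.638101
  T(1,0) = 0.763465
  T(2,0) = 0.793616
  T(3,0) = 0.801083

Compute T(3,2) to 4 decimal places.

T(2,1) = 0.793616 + (0.793616 − 0.763465)/3 = 0.803666
T(3,1) = (4·0.801083 − 0.793616) / 3 = 0.803572
T(3,2) = (16·0.803572 − 0.803666) / 15 = 0.803566

0.8036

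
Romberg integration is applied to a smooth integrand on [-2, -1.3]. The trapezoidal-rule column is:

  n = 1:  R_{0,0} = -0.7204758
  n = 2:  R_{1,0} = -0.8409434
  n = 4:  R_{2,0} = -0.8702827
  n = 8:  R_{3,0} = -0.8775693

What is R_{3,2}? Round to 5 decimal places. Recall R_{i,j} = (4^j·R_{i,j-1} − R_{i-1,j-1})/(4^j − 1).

Richardson extrapolation on the trapezoidal column (denominator 4−1=3):
R_{2,1} = -0.8702827 + (-0.8702827 − (-0.8409434))/3 = -0.8800625
R_{3,1} = (4·(-0.8775693) − (-0.8702827)) / 3 = -0.8799982
R_{3,2} = -0.8799982 + (-0.8799982 − (-0.8800625))/15 = -0.8799939

-0.87999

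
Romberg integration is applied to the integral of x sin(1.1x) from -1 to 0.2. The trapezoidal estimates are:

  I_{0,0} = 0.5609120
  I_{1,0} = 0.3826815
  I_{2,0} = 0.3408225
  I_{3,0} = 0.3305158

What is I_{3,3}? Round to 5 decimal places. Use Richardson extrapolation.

0.32709

Richardson extrapolation on the trapezoidal column (denominator 4−1=3):
I_{1,1} = 0.3826815 + (0.3826815 − 0.5609120)/3 = 0.3232713
I_{2,1} = 0.3408225 + (0.3408225 − 0.3826815)/3 = 0.3268695
I_{3,1} = 0.3305158 + (0.3305158 − 0.3408225)/3 = 0.3270802
I_{2,2} = (16·0.3268695 − 0.3232713) / 15 = 0.3271094
I_{3,2} = 0.3270802 + (0.3270802 − 0.3268695)/15 = 0.3270942
I_{3,3} = (64·0.3270942 − 0.3271094) / 63 = 0.3270940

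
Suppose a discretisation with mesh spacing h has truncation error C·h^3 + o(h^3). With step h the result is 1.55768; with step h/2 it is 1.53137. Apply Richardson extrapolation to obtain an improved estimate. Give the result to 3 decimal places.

1.528

The leading error scales as h^3; refining by a factor of 2 reduces it by 2^3 = 8.
Extrapolated value = (8·A(h/2) − A(h)) / (8 − 1)
= (8·1.53137 − 1.55768) / 7
= 10.69328 / 7 = 1.52761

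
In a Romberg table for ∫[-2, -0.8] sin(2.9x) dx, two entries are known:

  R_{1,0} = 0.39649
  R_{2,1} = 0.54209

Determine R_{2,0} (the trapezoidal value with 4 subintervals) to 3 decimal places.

From R_{2,1} = (4·R_{2,0} − R_{1,0})/3, solve for R_{2,0}:
4·R_{2,0} = 3·0.54209 + 0.39649 = 2.02276
R_{2,0} = 0.50569

0.506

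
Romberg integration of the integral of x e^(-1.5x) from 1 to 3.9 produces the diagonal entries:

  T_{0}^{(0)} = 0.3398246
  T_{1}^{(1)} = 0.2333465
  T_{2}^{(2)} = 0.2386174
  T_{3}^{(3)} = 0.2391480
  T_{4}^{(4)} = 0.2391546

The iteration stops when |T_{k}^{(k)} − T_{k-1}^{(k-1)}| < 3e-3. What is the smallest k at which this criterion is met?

|T_{1}^{(1)} − T_{0}^{(0)}| = 0.1064781 ≥ 3e-3
|T_{2}^{(2)} − T_{1}^{(1)}| = 0.0052709 ≥ 3e-3
|T_{3}^{(3)} − T_{2}^{(2)}| = 0.0005306 < 3e-3

k = 3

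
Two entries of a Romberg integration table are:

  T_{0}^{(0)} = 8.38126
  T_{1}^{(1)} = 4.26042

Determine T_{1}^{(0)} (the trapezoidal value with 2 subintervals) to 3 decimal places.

5.291

From T_{1}^{(1)} = (4·T_{1}^{(0)} − T_{0}^{(0)})/3, solve for T_{1}^{(0)}:
4·T_{1}^{(0)} = 3·4.26042 + 8.38126 = 21.16252
T_{1}^{(0)} = 5.29063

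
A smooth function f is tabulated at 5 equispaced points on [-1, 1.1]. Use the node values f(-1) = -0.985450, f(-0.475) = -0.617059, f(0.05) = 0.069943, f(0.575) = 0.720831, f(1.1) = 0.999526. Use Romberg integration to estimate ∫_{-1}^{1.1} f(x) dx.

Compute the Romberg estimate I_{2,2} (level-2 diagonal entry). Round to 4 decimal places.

0.0994

I_{0,0} (trapezoid, 1 panel, h=2.1000): 0.014780
I_{1,0} (trapezoid, 2 panels, h=1.0500): 0.080830
I_{2,0} (trapezoid, 4 panels, h=0.5250): 0.094895
I_{1,1} = 0.080830 + (0.080830 − 0.014780)/3 = 0.102847
I_{2,1} = 0.094895 + (0.094895 − 0.080830)/3 = 0.099583
I_{2,2} = 0.099583 + (0.099583 − 0.102847)/15 = 0.099365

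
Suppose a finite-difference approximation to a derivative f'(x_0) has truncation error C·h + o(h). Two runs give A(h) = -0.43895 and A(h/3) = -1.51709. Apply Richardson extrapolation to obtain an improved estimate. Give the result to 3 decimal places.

Extrapolated value = (3·A(h/3) − A(h)) / (3 − 1)
= (3·(-1.51709) − (-0.43895)) / 2
= -4.11232 / 2 = -2.05616

-2.056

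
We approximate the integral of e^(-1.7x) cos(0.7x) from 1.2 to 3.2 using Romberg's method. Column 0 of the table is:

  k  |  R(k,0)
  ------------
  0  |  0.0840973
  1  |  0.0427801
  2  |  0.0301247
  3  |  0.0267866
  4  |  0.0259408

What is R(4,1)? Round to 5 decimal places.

0.02566

Richardson extrapolation on the trapezoidal column (denominator 4−1=3):
R(4,1) = (4·0.0259408 − 0.0267866) / 3 = 0.0256589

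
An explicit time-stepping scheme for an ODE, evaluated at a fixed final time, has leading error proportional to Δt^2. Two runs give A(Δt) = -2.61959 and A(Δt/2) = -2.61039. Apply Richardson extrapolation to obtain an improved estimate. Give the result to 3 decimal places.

The leading error scales as Δt^2; refining by a factor of 2 reduces it by 2^2 = 4.
Extrapolated value = (4·A(Δt/2) − A(Δt)) / (4 − 1)
= (4·(-2.61039) − (-2.61959)) / 3
= -7.82197 / 3 = -2.60732

-2.607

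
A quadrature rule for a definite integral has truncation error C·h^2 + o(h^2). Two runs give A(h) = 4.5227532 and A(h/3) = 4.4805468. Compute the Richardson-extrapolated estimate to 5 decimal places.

4.47527

The leading error scales as h^2; refining by a factor of 3 reduces it by 3^2 = 9.
Extrapolated value = (9·A(h/3) − A(h)) / (9 − 1)
= (9·4.4805468 − 4.5227532) / 8
= 35.8021680 / 8 = 4.4752710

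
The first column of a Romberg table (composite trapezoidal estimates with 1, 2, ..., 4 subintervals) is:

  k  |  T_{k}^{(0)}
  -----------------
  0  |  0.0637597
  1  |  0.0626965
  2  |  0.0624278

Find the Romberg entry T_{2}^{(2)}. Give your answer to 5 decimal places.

0.06234

Richardson extrapolation on the trapezoidal column (denominator 4−1=3):
T_{1}^{(1)} = 0.0626965 + (0.0626965 − 0.0637597)/3 = 0.0623421
T_{2}^{(1)} = 0.0624278 + (0.0624278 − 0.0626965)/3 = 0.0623382
T_{2}^{(2)} = (16·0.0623382 − 0.0623421) / 15 = 0.0623379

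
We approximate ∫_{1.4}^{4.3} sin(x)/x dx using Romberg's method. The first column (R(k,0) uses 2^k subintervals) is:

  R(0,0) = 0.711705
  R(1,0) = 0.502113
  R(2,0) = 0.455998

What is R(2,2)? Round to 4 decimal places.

0.4412

R(1,1) = 0.502113 + (0.502113 − 0.711705)/3 = 0.432249
R(2,1) = (4·0.455998 − 0.502113) / 3 = 0.440626
R(2,2) = (16·0.440626 − 0.432249) / 15 = 0.441184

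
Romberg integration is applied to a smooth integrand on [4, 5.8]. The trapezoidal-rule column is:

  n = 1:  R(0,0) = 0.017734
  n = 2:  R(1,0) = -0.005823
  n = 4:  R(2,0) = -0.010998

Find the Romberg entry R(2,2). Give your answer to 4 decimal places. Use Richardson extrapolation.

-0.0127

R(1,1) = -0.005823 + (-0.005823 − 0.017734)/3 = -0.013675
R(2,1) = (4·(-0.010998) − (-0.005823)) / 3 = -0.012723
R(2,2) = (16·(-0.012723) − (-0.013675)) / 15 = -0.012660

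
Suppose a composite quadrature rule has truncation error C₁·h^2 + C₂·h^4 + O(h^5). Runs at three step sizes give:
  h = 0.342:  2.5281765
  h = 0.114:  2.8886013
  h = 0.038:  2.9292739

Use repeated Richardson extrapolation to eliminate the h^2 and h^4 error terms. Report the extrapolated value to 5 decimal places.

First eliminate the h^2 term (factor 3^2 = 9):
  B₁ = (9·2.8886013 − 2.5281765)/8 = 2.9336544
  B₂ = (9·2.9292739 − 2.8886013)/8 = 2.9343580
Then eliminate the h^4 term (factor 3^4 = 81):
  (81·2.9343580 − 2.9336544)/80 = 2.9343668

2.93437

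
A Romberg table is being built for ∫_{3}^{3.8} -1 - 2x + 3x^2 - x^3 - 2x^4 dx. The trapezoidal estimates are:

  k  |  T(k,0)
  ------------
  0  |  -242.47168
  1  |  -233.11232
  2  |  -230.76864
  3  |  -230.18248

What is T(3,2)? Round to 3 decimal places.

Richardson extrapolation on the trapezoidal column (denominator 4−1=3):
T(2,1) = -230.76864 + (-230.76864 − (-233.11232))/3 = -229.98741
T(3,1) = (4·(-230.18248) − (-230.76864)) / 3 = -229.98709
T(3,2) = -229.98709 + (-229.98709 − (-229.98741))/15 = -229.98707

-229.987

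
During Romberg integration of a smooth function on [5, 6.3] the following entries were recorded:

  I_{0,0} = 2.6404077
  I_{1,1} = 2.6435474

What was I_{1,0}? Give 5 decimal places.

2.64276

From I_{1,1} = (4·I_{1,0} − I_{0,0})/3, solve for I_{1,0}:
4·I_{1,0} = 3·2.6435474 + 2.6404077 = 10.5710499
I_{1,0} = 2.6427625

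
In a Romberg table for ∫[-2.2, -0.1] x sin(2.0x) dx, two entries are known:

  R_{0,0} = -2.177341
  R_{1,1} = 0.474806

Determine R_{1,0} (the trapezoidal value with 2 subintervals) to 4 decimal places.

From R_{1,1} = (4·R_{1,0} − R_{0,0})/3, solve for R_{1,0}:
4·R_{1,0} = 3·0.474806 + (-2.177341) = -0.752923
R_{1,0} = -0.188231

-0.1882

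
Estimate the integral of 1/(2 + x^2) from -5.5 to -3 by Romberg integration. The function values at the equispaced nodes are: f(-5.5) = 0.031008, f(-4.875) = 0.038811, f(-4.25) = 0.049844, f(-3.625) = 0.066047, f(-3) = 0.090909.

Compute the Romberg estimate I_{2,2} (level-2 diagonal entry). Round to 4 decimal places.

0.1335

I_{0,0} (trapezoid, 1 panel, h=2.5000): 0.152396
I_{1,0} (trapezoid, 2 panels, h=1.2500): 0.138503
I_{2,0} (trapezoid, 4 panels, h=0.6250): 0.134788
I_{1,1} = 0.138503 + (0.138503 − 0.152396)/3 = 0.133872
I_{2,1} = 0.134788 + (0.134788 − 0.138503)/3 = 0.133550
I_{2,2} = 0.133550 + (0.133550 − 0.133872)/15 = 0.133529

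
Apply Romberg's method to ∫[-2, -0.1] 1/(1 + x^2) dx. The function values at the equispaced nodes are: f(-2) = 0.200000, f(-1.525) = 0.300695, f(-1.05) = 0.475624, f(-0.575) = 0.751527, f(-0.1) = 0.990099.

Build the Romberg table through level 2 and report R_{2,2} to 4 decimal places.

1.0072

R_{0,0} (trapezoid, 1 panel, h=1.9000): 1.130594
R_{1,0} (trapezoid, 2 panels, h=0.9500): 1.017140
R_{2,0} (trapezoid, 4 panels, h=0.4750): 1.008375
R_{1,1} = 1.017140 + (1.017140 − 1.130594)/3 = 0.979322
R_{2,1} = 1.008375 + (1.008375 − 1.017140)/3 = 1.005453
R_{2,2} = 1.005453 + (1.005453 − 0.979322)/15 = 1.007195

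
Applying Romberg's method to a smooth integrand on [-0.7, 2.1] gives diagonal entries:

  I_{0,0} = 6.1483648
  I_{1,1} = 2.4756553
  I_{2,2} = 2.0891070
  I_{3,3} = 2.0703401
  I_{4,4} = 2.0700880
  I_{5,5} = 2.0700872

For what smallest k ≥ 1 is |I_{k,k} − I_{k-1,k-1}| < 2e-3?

k = 4

|I_{1,1} − I_{0,0}| = 3.6727095 ≥ 2e-3
|I_{2,2} − I_{1,1}| = 0.3865483 ≥ 2e-3
|I_{3,3} − I_{2,2}| = 0.0187669 ≥ 2e-3
|I_{4,4} − I_{3,3}| = 0.0002521 < 2e-3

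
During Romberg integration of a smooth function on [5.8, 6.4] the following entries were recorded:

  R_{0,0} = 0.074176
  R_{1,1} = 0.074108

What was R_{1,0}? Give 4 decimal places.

0.0741

From R_{1,1} = (4·R_{1,0} − R_{0,0})/3, solve for R_{1,0}:
4·R_{1,0} = 3·0.074108 + 0.074176 = 0.296500
R_{1,0} = 0.074125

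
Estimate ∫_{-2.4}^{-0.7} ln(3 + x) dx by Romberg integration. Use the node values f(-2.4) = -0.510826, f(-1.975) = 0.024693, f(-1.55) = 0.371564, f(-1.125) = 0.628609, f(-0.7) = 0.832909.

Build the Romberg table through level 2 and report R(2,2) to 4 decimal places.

0.5217

R(0,0) (trapezoid, 1 panel, h=1.7000): 0.273771
R(1,0) (trapezoid, 2 panels, h=0.8500): 0.452715
R(2,0) (trapezoid, 4 panels, h=0.4250): 0.504011
R(1,1) = 0.452715 + (0.452715 − 0.273771)/3 = 0.512363
R(2,1) = 0.504011 + (0.504011 − 0.452715)/3 = 0.521110
R(2,2) = 0.521110 + (0.521110 − 0.512363)/15 = 0.521693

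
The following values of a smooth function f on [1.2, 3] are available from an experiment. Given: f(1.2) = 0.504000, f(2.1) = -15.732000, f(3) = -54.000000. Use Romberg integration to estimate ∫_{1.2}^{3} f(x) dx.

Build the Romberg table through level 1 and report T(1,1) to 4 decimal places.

-34.9272

T(0,0) (trapezoid, 1 panel, h=1.8000): -48.146400
T(1,0) (trapezoid, 2 panels, h=0.9000): -38.232000
T(1,1) = -38.232000 + (-38.232000 − (-48.146400))/3 = -34.927200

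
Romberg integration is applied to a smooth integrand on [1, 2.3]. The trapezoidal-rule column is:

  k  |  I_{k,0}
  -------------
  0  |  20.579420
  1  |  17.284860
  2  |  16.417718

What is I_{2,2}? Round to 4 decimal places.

Richardson extrapolation on the trapezoidal column (denominator 4−1=3):
I_{1,1} = (4·17.284860 − 20.579420) / 3 = 16.186673
I_{2,1} = 16.417718 + (16.417718 − 17.284860)/3 = 16.128671
I_{2,2} = 16.128671 + (16.128671 − 16.186673)/15 = 16.124804

16.1248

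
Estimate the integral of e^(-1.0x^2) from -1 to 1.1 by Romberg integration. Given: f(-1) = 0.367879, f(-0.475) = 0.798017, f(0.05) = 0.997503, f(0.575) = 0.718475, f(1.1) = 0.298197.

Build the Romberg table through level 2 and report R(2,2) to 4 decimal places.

1.5204

R(0,0) (trapezoid, 1 panel, h=2.1000): 0.699380
R(1,0) (trapezoid, 2 panels, h=1.0500): 1.397068
R(2,0) (trapezoid, 4 panels, h=0.5250): 1.494692
R(1,1) = 1.397068 + (1.397068 − 0.699380)/3 = 1.629631
R(2,1) = 1.494692 + (1.494692 − 1.397068)/3 = 1.527233
R(2,2) = 1.527233 + (1.527233 − 1.629631)/15 = 1.520406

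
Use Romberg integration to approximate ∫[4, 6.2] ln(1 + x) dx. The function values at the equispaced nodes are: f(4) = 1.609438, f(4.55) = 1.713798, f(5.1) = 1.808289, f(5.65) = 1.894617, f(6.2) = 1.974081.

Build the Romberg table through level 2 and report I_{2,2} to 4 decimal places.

3.9662

I_{0,0} (trapezoid, 1 panel, h=2.2000): 3.941871
I_{1,0} (trapezoid, 2 panels, h=1.1000): 3.960053
I_{2,0} (trapezoid, 4 panels, h=0.5500): 3.964655
I_{1,1} = 3.960053 + (3.960053 − 3.941871)/3 = 3.966114
I_{2,1} = 3.964655 + (3.964655 − 3.960053)/3 = 3.966189
I_{2,2} = 3.966189 + (3.966189 − 3.966114)/15 = 3.966194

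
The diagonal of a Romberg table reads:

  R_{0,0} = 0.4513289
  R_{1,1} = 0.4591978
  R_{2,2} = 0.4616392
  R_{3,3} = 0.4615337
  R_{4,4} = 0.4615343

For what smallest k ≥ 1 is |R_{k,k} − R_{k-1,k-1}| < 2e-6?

|R_{1,1} − R_{0,0}| = 0.0078689 ≥ 2e-6
|R_{2,2} − R_{1,1}| = 0.0024414 ≥ 2e-6
|R_{3,3} − R_{2,2}| = 0.0001055 ≥ 2e-6
|R_{4,4} − R_{3,3}| = 0.0000006 < 2e-6

k = 4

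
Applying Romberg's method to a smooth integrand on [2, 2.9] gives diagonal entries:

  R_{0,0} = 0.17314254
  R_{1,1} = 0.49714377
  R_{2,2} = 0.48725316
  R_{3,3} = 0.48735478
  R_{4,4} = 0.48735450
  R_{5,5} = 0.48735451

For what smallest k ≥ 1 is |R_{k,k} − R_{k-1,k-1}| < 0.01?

|R_{1,1} − R_{0,0}| = 0.32400123 ≥ 0.01
|R_{2,2} − R_{1,1}| = 0.00989061 < 0.01

k = 2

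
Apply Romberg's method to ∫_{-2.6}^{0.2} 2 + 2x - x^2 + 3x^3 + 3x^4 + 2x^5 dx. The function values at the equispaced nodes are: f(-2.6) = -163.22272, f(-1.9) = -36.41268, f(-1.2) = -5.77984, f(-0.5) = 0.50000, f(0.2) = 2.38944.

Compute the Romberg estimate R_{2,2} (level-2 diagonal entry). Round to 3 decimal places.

-72.937

R_{0,0} (trapezoid, 1 panel, h=2.8000): -225.16659
R_{1,0} (trapezoid, 2 panels, h=1.4000): -120.67507
R_{2,0} (trapezoid, 4 panels, h=0.7000): -85.47641
R_{1,1} = -120.67507 + (-120.67507 − (-225.16659))/3 = -85.84456
R_{2,1} = -85.47641 + (-85.47641 − (-120.67507))/3 = -73.74352
R_{2,2} = -73.74352 + (-73.74352 − (-85.84456))/15 = -72.93678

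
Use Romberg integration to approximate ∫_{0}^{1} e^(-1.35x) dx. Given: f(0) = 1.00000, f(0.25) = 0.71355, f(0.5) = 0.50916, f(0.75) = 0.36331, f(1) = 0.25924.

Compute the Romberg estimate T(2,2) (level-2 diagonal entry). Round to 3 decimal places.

0.549

T(0,0) (trapezoid, 1 panel, h=1.0000): 0.62962
T(1,0) (trapezoid, 2 panels, h=0.5000): 0.56939
T(2,0) (trapezoid, 4 panels, h=0.2500): 0.55391
T(1,1) = 0.56939 + (0.56939 − 0.62962)/3 = 0.54931
T(2,1) = 0.55391 + (0.55391 − 0.56939)/3 = 0.54875
T(2,2) = 0.54875 + (0.54875 − 0.54931)/15 = 0.54871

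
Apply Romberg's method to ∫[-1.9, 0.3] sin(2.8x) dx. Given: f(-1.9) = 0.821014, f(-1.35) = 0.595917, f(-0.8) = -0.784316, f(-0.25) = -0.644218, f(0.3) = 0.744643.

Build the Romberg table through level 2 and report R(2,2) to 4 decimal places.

0.0001

R(0,0) (trapezoid, 1 panel, h=2.2000): 1.722223
R(1,0) (trapezoid, 2 panels, h=1.1000): -0.001636
R(2,0) (trapezoid, 4 panels, h=0.5500): -0.027384
R(1,1) = -0.001636 + (-0.001636 − 1.722223)/3 = -0.576256
R(2,1) = -0.027384 + (-0.027384 − (-0.001636))/3 = -0.035967
R(2,2) = -0.035967 + (-0.035967 − (-0.576256))/15 = 0.000052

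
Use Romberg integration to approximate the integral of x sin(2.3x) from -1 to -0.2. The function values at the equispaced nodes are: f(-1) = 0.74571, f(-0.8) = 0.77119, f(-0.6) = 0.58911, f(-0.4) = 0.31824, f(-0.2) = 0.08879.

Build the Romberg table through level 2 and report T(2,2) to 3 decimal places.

T(0,0) (trapezoid, 1 panel, h=0.8000): 0.33380
T(1,0) (trapezoid, 2 panels, h=0.4000): 0.40254
T(2,0) (trapezoid, 4 panels, h=0.2000): 0.41916
T(1,1) = 0.40254 + (0.40254 − 0.33380)/3 = 0.42545
T(2,1) = 0.41916 + (0.41916 − 0.40254)/3 = 0.42470
T(2,2) = 0.42470 + (0.42470 − 0.42545)/15 = 0.42465

0.425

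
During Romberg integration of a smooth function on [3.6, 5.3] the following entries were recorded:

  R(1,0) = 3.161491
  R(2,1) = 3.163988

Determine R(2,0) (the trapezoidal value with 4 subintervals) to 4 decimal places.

From R(2,1) = (4·R(2,0) − R(1,0))/3, solve for R(2,0):
4·R(2,0) = 3·3.163988 + 3.161491 = 12.653455
R(2,0) = 3.163364

3.1634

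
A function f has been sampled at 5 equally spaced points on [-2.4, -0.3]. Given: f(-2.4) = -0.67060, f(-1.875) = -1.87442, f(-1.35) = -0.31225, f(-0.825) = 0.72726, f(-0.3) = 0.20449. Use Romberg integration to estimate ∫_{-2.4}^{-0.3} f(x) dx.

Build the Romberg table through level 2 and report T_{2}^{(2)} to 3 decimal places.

-1.020

T_{0}^{(0)} (trapezoid, 1 panel, h=2.1000): -0.48942
T_{1}^{(0)} (trapezoid, 2 panels, h=1.0500): -0.57257
T_{2}^{(0)} (trapezoid, 4 panels, h=0.5250): -0.88854
T_{1}^{(1)} = -0.57257 + (-0.57257 − (-0.48942))/3 = -0.60029
T_{2}^{(1)} = -0.88854 + (-0.88854 − (-0.57257))/3 = -0.99386
T_{2}^{(2)} = -0.99386 + (-0.99386 − (-0.60029))/15 = -1.02010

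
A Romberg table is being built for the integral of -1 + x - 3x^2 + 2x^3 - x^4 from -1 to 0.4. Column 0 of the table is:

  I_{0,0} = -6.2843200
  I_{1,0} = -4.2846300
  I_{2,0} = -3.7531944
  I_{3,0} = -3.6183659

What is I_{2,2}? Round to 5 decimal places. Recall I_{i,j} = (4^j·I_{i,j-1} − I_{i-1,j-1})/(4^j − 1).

-3.57325

Richardson extrapolation on the trapezoidal column (denominator 4−1=3):
I_{1,1} = (4·(-4.2846300) − (-6.2843200)) / 3 = -3.6180667
I_{2,1} = -3.7531944 + (-3.7531944 − (-4.2846300))/3 = -3.5760492
I_{2,2} = -3.5760492 + (-3.5760492 − (-3.6180667))/15 = -3.5732480
(Column j=1 coincides with Simpson's rule on the same nodes.)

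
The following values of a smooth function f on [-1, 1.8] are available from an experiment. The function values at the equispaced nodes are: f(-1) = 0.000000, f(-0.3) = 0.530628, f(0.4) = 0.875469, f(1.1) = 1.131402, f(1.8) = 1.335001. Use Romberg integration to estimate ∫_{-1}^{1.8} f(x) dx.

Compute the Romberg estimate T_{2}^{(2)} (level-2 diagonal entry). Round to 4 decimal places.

2.2722

T_{0}^{(0)} (trapezoid, 1 panel, h=2.8000): 1.869001
T_{1}^{(0)} (trapezoid, 2 panels, h=1.4000): 2.160157
T_{2}^{(0)} (trapezoid, 4 panels, h=0.7000): 2.243500
T_{1}^{(1)} = 2.160157 + (2.160157 − 1.869001)/3 = 2.257209
T_{2}^{(1)} = 2.243500 + (2.243500 − 2.160157)/3 = 2.271281
T_{2}^{(2)} = 2.271281 + (2.271281 − 2.257209)/15 = 2.272219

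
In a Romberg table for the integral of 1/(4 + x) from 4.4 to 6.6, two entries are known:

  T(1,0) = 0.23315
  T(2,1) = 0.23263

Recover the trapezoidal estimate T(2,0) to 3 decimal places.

0.233

From T(2,1) = (4·T(2,0) − T(1,0))/3, solve for T(2,0):
4·T(2,0) = 3·0.23263 + 0.23315 = 0.93104
T(2,0) = 0.23276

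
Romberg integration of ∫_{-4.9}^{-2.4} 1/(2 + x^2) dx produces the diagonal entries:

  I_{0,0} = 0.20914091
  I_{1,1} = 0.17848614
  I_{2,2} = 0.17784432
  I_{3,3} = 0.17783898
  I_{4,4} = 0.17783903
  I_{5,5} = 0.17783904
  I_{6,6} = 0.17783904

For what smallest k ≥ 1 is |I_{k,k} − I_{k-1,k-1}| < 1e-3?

|I_{1,1} − I_{0,0}| = 0.03065477 ≥ 1e-3
|I_{2,2} − I_{1,1}| = 0.00064182 < 1e-3

k = 2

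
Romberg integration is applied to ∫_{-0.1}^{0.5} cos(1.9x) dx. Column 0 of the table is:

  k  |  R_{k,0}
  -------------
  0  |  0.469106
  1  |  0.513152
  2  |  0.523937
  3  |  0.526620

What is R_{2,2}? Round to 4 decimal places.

0.5275

R_{1,1} = (4·0.513152 − 0.469106) / 3 = 0.527834
R_{2,1} = (4·0.523937 − 0.513152) / 3 = 0.527532
R_{2,2} = (16·0.527532 − 0.527834) / 15 = 0.527512
(Column j=1 coincides with Simpson's rule on the same nodes.)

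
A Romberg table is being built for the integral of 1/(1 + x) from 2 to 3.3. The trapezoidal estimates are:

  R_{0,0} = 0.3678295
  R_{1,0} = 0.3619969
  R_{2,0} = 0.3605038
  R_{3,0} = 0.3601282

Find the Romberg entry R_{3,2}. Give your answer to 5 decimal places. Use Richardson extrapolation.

Richardson extrapolation on the trapezoidal column (denominator 4−1=3):
R_{2,1} = (4·0.3605038 − 0.3619969) / 3 = 0.3600061
R_{3,1} = 0.3601282 + (0.3601282 − 0.3605038)/3 = 0.3600030
R_{3,2} = 0.3600030 + (0.3600030 − 0.3600061)/15 = 0.3600028
(Column j=1 coincides with Simpson's rule on the same nodes.)

0.36000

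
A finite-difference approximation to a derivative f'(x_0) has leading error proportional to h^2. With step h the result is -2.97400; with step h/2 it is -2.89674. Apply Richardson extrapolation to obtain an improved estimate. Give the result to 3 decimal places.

The leading error scales as h^2; refining by a factor of 2 reduces it by 2^2 = 4.
Extrapolated value = (4·A(h/2) − A(h)) / (4 − 1)
= (4·(-2.89674) − (-2.97400)) / 3
= -8.61296 / 3 = -2.87099

-2.871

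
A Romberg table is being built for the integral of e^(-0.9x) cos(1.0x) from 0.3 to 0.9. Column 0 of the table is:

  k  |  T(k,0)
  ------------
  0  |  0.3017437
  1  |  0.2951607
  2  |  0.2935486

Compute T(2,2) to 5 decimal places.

0.29301

T(1,1) = (4·0.2951607 − 0.3017437) / 3 = 0.2929664
T(2,1) = 0.2935486 + (0.2935486 − 0.2951607)/3 = 0.2930112
T(2,2) = 0.2930112 + (0.2930112 − 0.2929664)/15 = 0.2930142
(Column j=1 coincides with Simpson's rule on the same nodes.)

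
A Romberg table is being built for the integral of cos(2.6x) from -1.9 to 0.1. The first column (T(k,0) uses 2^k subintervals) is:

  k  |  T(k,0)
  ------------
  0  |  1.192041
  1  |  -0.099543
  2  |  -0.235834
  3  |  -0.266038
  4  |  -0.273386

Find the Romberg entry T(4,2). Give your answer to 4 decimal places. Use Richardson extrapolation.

T(3,1) = -0.266038 + (-0.266038 − (-0.235834))/3 = -0.276106
T(4,1) = -0.273386 + (-0.273386 − (-0.266038))/3 = -0.275835
T(4,2) = (16·(-0.275835) − (-0.276106)) / 15 = -0.275817

-0.2758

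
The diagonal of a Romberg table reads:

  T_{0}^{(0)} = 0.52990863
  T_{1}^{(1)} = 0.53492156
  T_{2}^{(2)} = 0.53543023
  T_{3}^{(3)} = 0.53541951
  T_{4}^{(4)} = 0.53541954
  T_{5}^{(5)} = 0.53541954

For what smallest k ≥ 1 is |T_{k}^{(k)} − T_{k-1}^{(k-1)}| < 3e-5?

|T_{1}^{(1)} − T_{0}^{(0)}| = 0.00501293 ≥ 3e-5
|T_{2}^{(2)} − T_{1}^{(1)}| = 0.00050867 ≥ 3e-5
|T_{3}^{(3)} − T_{2}^{(2)}| = 0.00001072 < 3e-5

k = 3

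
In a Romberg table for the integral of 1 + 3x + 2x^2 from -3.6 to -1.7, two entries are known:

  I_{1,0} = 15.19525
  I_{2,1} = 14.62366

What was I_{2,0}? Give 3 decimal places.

From I_{2,1} = (4·I_{2,0} − I_{1,0})/3, solve for I_{2,0}:
4·I_{2,0} = 3·14.62366 + 15.19525 = 59.06623
I_{2,0} = 14.76656

14.767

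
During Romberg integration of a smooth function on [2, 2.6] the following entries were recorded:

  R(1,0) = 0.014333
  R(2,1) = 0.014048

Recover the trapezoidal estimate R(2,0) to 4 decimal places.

0.0141

From R(2,1) = (4·R(2,0) − R(1,0))/3, solve for R(2,0):
4·R(2,0) = 3·0.014048 + 0.014333 = 0.056477
R(2,0) = 0.014119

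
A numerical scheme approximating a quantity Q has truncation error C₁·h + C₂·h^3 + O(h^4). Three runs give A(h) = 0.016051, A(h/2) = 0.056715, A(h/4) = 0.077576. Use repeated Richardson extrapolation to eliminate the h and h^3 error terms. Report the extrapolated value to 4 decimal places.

First eliminate the h term (factor 2^1 = 2):
  B₁ = (2·0.056715 − 0.016051)/1 = 0.097379
  B₂ = (2·0.077576 − 0.056715)/1 = 0.098437
Then eliminate the h^3 term (factor 2^3 = 8):
  (8·0.098437 − 0.097379)/7 = 0.098588

0.0986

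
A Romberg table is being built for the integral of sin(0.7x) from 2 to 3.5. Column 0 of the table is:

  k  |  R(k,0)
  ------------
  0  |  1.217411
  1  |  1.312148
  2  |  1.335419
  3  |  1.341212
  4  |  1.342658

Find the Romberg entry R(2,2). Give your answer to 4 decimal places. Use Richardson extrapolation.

Richardson extrapolation on the trapezoidal column (denominator 4−1=3):
R(1,1) = (4·1.312148 − 1.217411) / 3 = 1.343727
R(2,1) = 1.335419 + (1.335419 − 1.312148)/3 = 1.343176
R(2,2) = 1.343176 + (1.343176 − 1.343727)/15 = 1.343139

1.3431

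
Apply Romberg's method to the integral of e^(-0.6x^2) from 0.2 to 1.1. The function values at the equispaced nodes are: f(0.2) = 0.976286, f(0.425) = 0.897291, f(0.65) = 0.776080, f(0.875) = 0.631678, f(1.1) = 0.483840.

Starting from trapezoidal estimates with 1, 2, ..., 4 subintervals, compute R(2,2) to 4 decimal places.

0.6846

R(0,0) (trapezoid, 1 panel, h=0.9000): 0.657057
R(1,0) (trapezoid, 2 panels, h=0.4500): 0.677764
R(2,0) (trapezoid, 4 panels, h=0.2250): 0.682900
R(1,1) = 0.677764 + (0.677764 − 0.657057)/3 = 0.684666
R(2,1) = 0.682900 + (0.682900 − 0.677764)/3 = 0.684612
R(2,2) = 0.684612 + (0.684612 − 0.684666)/15 = 0.684608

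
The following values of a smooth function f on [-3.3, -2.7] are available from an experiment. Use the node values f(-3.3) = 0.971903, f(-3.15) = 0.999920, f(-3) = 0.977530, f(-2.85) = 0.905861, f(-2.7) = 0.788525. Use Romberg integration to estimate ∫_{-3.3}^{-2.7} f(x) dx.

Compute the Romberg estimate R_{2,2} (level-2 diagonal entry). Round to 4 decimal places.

R_{0,0} (trapezoid, 1 panel, h=0.6000): 0.528128
R_{1,0} (trapezoid, 2 panels, h=0.3000): 0.557323
R_{2,0} (trapezoid, 4 panels, h=0.1500): 0.564529
R_{1,1} = 0.557323 + (0.557323 − 0.528128)/3 = 0.567055
R_{2,1} = 0.564529 + (0.564529 − 0.557323)/3 = 0.566931
R_{2,2} = 0.566931 + (0.566931 − 0.567055)/15 = 0.566923

0.5669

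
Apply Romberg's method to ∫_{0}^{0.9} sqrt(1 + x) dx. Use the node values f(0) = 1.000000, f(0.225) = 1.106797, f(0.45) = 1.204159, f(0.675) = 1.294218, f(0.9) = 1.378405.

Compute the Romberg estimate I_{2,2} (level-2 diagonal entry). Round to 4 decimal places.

I_{0,0} (trapezoid, 1 panel, h=0.9000): 1.070282
I_{1,0} (trapezoid, 2 panels, h=0.4500): 1.077013
I_{2,0} (trapezoid, 4 panels, h=0.2250): 1.078735
I_{1,1} = 1.077013 + (1.077013 − 1.070282)/3 = 1.079257
I_{2,1} = 1.078735 + (1.078735 − 1.077013)/3 = 1.079309
I_{2,2} = 1.079309 + (1.079309 − 1.079257)/15 = 1.079312

1.0793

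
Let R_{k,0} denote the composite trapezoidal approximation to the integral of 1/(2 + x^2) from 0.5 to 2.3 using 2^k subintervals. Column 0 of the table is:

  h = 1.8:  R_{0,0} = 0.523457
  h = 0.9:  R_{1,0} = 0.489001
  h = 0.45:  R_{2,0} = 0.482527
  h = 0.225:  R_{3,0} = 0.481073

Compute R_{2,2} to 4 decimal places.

0.4806

Richardson extrapolation on the trapezoidal column (denominator 4−1=3):
R_{1,1} = (4·0.489001 − 0.523457) / 3 = 0.477516
R_{2,1} = 0.482527 + (0.482527 − 0.489001)/3 = 0.480369
R_{2,2} = 0.480369 + (0.480369 − 0.477516)/15 = 0.480559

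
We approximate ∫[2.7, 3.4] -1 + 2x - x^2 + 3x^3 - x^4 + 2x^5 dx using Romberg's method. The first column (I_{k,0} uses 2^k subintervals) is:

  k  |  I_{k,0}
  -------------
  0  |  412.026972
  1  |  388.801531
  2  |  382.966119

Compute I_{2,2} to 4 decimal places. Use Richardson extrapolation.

381.0184

Richardson extrapolation on the trapezoidal column (denominator 4−1=3):
I_{1,1} = (4·388.801531 − 412.026972) / 3 = 381.059717
I_{2,1} = (4·382.966119 − 388.801531) / 3 = 381.020982
I_{2,2} = 381.020982 + (381.020982 − 381.059717)/15 = 381.018400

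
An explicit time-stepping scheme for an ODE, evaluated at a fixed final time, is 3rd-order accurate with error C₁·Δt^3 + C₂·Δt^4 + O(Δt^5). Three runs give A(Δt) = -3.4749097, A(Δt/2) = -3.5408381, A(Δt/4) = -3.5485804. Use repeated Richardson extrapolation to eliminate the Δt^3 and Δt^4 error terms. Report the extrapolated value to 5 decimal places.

-3.54965

First eliminate the Δt^3 term (factor 2^3 = 8):
  B₁ = (8·(-3.5408381) − (-3.4749097))/7 = -3.5502564
  B₂ = (8·(-3.5485804) − (-3.5408381))/7 = -3.5496864
Then eliminate the Δt^4 term (factor 2^4 = 16):
  (16·(-3.5496864) − (-3.5502564))/15 = -3.5496484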